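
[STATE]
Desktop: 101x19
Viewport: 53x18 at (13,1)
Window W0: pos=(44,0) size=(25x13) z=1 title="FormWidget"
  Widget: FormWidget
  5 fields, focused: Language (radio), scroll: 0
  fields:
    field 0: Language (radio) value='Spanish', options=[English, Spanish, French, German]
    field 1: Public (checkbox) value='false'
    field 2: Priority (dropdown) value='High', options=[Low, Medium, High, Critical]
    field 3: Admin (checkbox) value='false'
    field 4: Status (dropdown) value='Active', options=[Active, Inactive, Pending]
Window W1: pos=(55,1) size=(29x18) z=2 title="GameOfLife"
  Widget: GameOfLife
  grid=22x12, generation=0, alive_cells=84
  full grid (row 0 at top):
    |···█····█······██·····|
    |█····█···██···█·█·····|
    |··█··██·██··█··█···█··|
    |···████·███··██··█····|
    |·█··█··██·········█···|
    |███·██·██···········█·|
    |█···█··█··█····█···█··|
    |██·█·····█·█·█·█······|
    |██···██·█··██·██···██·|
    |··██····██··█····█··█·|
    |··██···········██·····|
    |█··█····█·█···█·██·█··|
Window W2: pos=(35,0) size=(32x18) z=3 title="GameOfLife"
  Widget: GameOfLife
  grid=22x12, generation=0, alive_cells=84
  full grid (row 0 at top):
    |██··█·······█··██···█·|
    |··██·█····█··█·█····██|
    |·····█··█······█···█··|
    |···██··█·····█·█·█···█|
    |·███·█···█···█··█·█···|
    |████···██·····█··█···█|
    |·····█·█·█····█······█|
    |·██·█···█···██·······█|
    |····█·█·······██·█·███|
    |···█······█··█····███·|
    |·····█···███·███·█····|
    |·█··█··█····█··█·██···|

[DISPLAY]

                      ┃ GameOfLife                   
                      ┠──────────────────────────────
                      ┃Gen: 0                        
                      ┃██··█·······█··██···█·        
                      ┃··██·█····█··█·█····██        
                      ┃·····█··█······█···█··        
                      ┃···██··█·····█·█·█···█        
                      ┃·███·█···█···█··█·█···        
                      ┃████···██·····█··█···█        
                      ┃·····█·█·█····█······█        
                      ┃·██·█···█···██·······█        
                      ┃····█·█·······██·█·███        
                      ┃···█······█··█····███·        
                      ┃·····█···███·███·█····        
                      ┃·█··█··█····█··█·██···        
                      ┃                              
                      ┗━━━━━━━━━━━━━━━━━━━━━━━━━━━━━━
                                          ┗━━━━━━━━━━


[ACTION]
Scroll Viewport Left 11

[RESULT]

                                 ┃ GameOfLife        
                                 ┠───────────────────
                                 ┃Gen: 0             
                                 ┃██··█·······█··██··
                                 ┃··██·█····█··█·█···
                                 ┃·····█··█······█···
                                 ┃···██··█·····█·█·█·
                                 ┃·███·█···█···█··█·█
                                 ┃████···██·····█··█·
                                 ┃·····█·█·█····█····
                                 ┃·██·█···█···██·····
                                 ┃····█·█·······██·█·
                                 ┃···█······█··█····█
                                 ┃·····█···███·███·█·
                                 ┃·█··█··█····█··█·██
                                 ┃                   
                                 ┗━━━━━━━━━━━━━━━━━━━
                                                     


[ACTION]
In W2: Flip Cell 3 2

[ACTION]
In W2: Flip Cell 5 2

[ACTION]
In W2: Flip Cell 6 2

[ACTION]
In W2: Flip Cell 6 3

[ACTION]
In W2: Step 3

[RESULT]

                                 ┃ GameOfLife        
                                 ┠───────────────────
                                 ┃Gen: 3             
                                 ┃·····█·········█···
                                 ┃███··██·········█··
                                 ┃······█·······████·
                                 ┃██·············███·
                                 ┃██············█·█·█
                                 ┃·················█·
                                 ┃█·█···········█·█··
                                 ┃█·██···█··█···██···
                                 ┃·███···█··█···██···
                                 ┃·········██········
                                 ┃················███
                                 ┃·················██
                                 ┃                   
                                 ┗━━━━━━━━━━━━━━━━━━━
                                                     


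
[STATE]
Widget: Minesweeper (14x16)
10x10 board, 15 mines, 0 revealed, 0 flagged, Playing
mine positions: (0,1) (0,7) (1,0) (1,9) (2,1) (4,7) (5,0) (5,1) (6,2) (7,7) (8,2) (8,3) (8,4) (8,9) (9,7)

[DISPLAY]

■■■■■■■■■■    
■■■■■■■■■■    
■■■■■■■■■■    
■■■■■■■■■■    
■■■■■■■■■■    
■■■■■■■■■■    
■■■■■■■■■■    
■■■■■■■■■■    
■■■■■■■■■■    
■■■■■■■■■■    
              
              
              
              
              
              


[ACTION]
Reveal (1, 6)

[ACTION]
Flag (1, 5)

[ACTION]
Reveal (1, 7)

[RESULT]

■■■■■■■■■■    
■■■■■⚑11■■    
■■■■■■■■■■    
■■■■■■■■■■    
■■■■■■■■■■    
■■■■■■■■■■    
■■■■■■■■■■    
■■■■■■■■■■    
■■■■■■■■■■    
■■■■■■■■■■    
              
              
              
              
              
              


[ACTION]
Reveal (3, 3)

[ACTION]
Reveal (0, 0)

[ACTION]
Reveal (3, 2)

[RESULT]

2■1   1■■■    
■■2   112■    
■■1     1■    
■■1   111■    
■■1   1■■■    
■■21  1■■■    
■■■1  1■■■    
■■■4211■■■    
■■■■■■■■■■    
■■■■■■■■■■    
              
              
              
              
              
              


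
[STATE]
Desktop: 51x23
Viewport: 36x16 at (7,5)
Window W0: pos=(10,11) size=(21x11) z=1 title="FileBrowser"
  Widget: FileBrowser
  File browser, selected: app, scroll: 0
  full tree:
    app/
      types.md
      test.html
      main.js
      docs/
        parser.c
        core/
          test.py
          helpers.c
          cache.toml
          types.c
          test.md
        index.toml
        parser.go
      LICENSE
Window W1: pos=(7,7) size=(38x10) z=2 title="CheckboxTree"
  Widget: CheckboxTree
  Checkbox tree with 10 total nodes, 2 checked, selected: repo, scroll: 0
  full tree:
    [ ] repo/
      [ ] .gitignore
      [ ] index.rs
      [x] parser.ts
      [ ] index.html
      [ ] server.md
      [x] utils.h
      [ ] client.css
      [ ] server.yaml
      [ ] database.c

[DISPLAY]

                                    
                                    
┏━━━━━━━━━━━━━━━━━━━━━━━━━━━━━━━━━━━
┃ CheckboxTree                      
┠───────────────────────────────────
┃>[-] repo/                         
┃   [ ] .gitignore                  
┃   [ ] index.rs                    
┃   [x] parser.ts                   
┃   [ ] index.html                  
┃   [ ] server.md                   
┗━━━━━━━━━━━━━━━━━━━━━━━━━━━━━━━━━━━
   ┃    main.js        ┃            
   ┃    [+] docs/      ┃            
   ┃    LICENSE        ┃            
   ┃                   ┃            


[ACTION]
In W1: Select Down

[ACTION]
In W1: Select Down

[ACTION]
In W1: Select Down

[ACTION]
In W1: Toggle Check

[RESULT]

                                    
                                    
┏━━━━━━━━━━━━━━━━━━━━━━━━━━━━━━━━━━━
┃ CheckboxTree                      
┠───────────────────────────────────
┃ [-] repo/                         
┃   [ ] .gitignore                  
┃   [ ] index.rs                    
┃>  [ ] parser.ts                   
┃   [ ] index.html                  
┃   [ ] server.md                   
┗━━━━━━━━━━━━━━━━━━━━━━━━━━━━━━━━━━━
   ┃    main.js        ┃            
   ┃    [+] docs/      ┃            
   ┃    LICENSE        ┃            
   ┃                   ┃            


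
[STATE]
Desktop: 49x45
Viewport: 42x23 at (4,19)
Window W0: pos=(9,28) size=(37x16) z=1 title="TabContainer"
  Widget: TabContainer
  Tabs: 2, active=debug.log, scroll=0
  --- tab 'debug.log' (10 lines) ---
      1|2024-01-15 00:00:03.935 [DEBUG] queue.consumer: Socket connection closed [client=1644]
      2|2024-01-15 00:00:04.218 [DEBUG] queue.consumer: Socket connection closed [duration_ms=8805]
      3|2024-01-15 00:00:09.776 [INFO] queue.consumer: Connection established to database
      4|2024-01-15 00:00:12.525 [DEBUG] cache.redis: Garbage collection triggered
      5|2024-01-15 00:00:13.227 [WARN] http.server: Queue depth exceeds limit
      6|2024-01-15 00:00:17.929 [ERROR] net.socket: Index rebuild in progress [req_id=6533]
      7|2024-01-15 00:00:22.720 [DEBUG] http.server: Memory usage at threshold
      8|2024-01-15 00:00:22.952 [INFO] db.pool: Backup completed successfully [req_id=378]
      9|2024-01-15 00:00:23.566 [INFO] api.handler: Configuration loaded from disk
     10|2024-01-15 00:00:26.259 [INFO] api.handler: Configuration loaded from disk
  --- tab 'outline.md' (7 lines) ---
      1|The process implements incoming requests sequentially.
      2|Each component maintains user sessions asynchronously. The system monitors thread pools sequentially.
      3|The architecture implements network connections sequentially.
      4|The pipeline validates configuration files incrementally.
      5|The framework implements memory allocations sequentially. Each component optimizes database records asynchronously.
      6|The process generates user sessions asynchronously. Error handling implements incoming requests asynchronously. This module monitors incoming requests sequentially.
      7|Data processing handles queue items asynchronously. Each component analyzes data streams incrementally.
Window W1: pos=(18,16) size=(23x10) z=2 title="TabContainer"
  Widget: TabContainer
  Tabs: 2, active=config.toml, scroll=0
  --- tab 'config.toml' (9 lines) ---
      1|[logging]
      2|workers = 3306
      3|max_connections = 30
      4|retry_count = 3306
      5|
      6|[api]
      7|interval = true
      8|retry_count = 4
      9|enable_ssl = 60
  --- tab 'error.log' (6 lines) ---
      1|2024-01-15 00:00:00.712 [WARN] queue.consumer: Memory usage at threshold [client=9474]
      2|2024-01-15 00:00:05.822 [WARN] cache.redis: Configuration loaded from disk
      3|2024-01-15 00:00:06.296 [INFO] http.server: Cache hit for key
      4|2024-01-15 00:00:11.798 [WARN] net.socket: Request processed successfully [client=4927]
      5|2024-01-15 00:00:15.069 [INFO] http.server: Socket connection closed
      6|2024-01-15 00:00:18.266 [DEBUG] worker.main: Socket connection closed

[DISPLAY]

              ┃[config.toml]│ error.┃     
              ┃─────────────────────┃     
              ┃[logging]            ┃     
              ┃workers = 3306       ┃     
              ┃max_connections = 30 ┃     
              ┃retry_count = 3306   ┃     
              ┗━━━━━━━━━━━━━━━━━━━━━┛     
                                          
                                          
     ┏━━━━━━━━━━━━━━━━━━━━━━━━━━━━━━━━━━━┓
     ┃ TabContainer                      ┃
     ┠───────────────────────────────────┨
     ┃[debug.log]│ outline.md            ┃
     ┃───────────────────────────────────┃
     ┃2024-01-15 00:00:03.935 [DEBUG] que┃
     ┃2024-01-15 00:00:04.218 [DEBUG] que┃
     ┃2024-01-15 00:00:09.776 [INFO] queu┃
     ┃2024-01-15 00:00:12.525 [DEBUG] cac┃
     ┃2024-01-15 00:00:13.227 [WARN] http┃
     ┃2024-01-15 00:00:17.929 [ERROR] net┃
     ┃2024-01-15 00:00:22.720 [DEBUG] htt┃
     ┃2024-01-15 00:00:22.952 [INFO] db.p┃
     ┃2024-01-15 00:00:23.566 [INFO] api.┃


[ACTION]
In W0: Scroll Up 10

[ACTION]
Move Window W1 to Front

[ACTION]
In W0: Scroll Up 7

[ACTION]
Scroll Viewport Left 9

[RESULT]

                  ┃[config.toml]│ error.┃ 
                  ┃─────────────────────┃ 
                  ┃[logging]            ┃ 
                  ┃workers = 3306       ┃ 
                  ┃max_connections = 30 ┃ 
                  ┃retry_count = 3306   ┃ 
                  ┗━━━━━━━━━━━━━━━━━━━━━┛ 
                                          
                                          
         ┏━━━━━━━━━━━━━━━━━━━━━━━━━━━━━━━━
         ┃ TabContainer                   
         ┠────────────────────────────────
         ┃[debug.log]│ outline.md         
         ┃────────────────────────────────
         ┃2024-01-15 00:00:03.935 [DEBUG] 
         ┃2024-01-15 00:00:04.218 [DEBUG] 
         ┃2024-01-15 00:00:09.776 [INFO] q
         ┃2024-01-15 00:00:12.525 [DEBUG] 
         ┃2024-01-15 00:00:13.227 [WARN] h
         ┃2024-01-15 00:00:17.929 [ERROR] 
         ┃2024-01-15 00:00:22.720 [DEBUG] 
         ┃2024-01-15 00:00:22.952 [INFO] d
         ┃2024-01-15 00:00:23.566 [INFO] a


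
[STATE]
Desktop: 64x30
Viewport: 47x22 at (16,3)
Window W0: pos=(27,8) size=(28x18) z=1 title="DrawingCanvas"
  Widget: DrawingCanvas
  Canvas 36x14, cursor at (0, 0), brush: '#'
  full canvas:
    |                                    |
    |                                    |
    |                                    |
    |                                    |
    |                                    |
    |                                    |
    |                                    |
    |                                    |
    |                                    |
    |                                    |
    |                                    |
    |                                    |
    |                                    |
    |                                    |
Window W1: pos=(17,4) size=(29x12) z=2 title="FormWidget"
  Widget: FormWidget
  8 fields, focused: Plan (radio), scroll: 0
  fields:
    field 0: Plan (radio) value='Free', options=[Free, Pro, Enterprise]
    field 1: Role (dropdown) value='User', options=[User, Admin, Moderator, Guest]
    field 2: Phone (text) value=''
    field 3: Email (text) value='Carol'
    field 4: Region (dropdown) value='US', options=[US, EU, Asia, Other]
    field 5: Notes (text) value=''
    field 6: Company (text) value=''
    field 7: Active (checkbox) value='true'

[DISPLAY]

                                               
 ┏━━━━━━━━━━━━━━━━━━━━━━━━━━━┓                 
 ┃ FormWidget                ┃                 
 ┠───────────────────────────┨                 
 ┃> Plan:       (●) Free  ( )┃                 
 ┃  Role:       [User      ▼]┃━━━━━━━━┓        
 ┃  Phone:      [           ]┃        ┃        
 ┃  Email:      [Carol      ]┃────────┨        
 ┃  Region:     [US        ▼]┃        ┃        
 ┃  Notes:      [           ]┃        ┃        
 ┃  Company:    [           ]┃        ┃        
 ┃  Active:     [x]          ┃        ┃        
 ┗━━━━━━━━━━━━━━━━━━━━━━━━━━━┛        ┃        
           ┃                          ┃        
           ┃                          ┃        
           ┃                          ┃        
           ┃                          ┃        
           ┃                          ┃        
           ┃                          ┃        
           ┃                          ┃        
           ┃                          ┃        
           ┃                          ┃        


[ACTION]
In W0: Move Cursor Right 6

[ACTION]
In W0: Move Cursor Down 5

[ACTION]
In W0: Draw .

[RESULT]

                                               
 ┏━━━━━━━━━━━━━━━━━━━━━━━━━━━┓                 
 ┃ FormWidget                ┃                 
 ┠───────────────────────────┨                 
 ┃> Plan:       (●) Free  ( )┃                 
 ┃  Role:       [User      ▼]┃━━━━━━━━┓        
 ┃  Phone:      [           ]┃        ┃        
 ┃  Email:      [Carol      ]┃────────┨        
 ┃  Region:     [US        ▼]┃        ┃        
 ┃  Notes:      [           ]┃        ┃        
 ┃  Company:    [           ]┃        ┃        
 ┃  Active:     [x]          ┃        ┃        
 ┗━━━━━━━━━━━━━━━━━━━━━━━━━━━┛        ┃        
           ┃      .                   ┃        
           ┃                          ┃        
           ┃                          ┃        
           ┃                          ┃        
           ┃                          ┃        
           ┃                          ┃        
           ┃                          ┃        
           ┃                          ┃        
           ┃                          ┃        


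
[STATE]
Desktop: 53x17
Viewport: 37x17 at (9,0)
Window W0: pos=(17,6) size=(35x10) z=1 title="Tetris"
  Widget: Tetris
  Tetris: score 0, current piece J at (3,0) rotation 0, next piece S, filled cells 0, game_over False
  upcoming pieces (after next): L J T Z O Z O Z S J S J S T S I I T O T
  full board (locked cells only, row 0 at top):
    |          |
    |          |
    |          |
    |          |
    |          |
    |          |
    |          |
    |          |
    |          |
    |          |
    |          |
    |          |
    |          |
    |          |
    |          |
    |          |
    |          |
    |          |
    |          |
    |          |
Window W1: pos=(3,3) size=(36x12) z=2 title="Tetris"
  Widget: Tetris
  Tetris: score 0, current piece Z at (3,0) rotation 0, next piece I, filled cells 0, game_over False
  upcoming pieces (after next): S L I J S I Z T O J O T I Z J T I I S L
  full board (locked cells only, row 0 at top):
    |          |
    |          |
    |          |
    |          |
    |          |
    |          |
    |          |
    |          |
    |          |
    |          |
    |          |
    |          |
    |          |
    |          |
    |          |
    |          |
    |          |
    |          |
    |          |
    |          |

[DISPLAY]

                                     
                                     
                                     
━━━━━━━━━━━━━━━━━━━━━━━━━━━━━┓       
is                           ┃       
─────────────────────────────┨       
     │Next:                  ┃━━━━━━━
     │████                   ┃       
     │                       ┃───────
     │                       ┃       
     │                       ┃       
     │                       ┃       
     │Score:                 ┃       
     │0                      ┃       
━━━━━━━━━━━━━━━━━━━━━━━━━━━━━┛       
        ┗━━━━━━━━━━━━━━━━━━━━━━━━━━━━
                                     


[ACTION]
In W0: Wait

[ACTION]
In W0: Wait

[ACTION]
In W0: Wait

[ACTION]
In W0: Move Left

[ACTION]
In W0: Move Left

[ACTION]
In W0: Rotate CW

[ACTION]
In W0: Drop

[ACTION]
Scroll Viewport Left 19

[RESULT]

                                     
                                     
                                     
   ┏━━━━━━━━━━━━━━━━━━━━━━━━━━━━━━━━━
   ┃ Tetris                          
   ┠─────────────────────────────────
   ┃          │Next:                 
   ┃          │████                  
   ┃          │                      
   ┃          │                      
   ┃          │                      
   ┃          │                      
   ┃          │Score:                
   ┃          │0                     
   ┗━━━━━━━━━━━━━━━━━━━━━━━━━━━━━━━━━
                 ┗━━━━━━━━━━━━━━━━━━━
                                     


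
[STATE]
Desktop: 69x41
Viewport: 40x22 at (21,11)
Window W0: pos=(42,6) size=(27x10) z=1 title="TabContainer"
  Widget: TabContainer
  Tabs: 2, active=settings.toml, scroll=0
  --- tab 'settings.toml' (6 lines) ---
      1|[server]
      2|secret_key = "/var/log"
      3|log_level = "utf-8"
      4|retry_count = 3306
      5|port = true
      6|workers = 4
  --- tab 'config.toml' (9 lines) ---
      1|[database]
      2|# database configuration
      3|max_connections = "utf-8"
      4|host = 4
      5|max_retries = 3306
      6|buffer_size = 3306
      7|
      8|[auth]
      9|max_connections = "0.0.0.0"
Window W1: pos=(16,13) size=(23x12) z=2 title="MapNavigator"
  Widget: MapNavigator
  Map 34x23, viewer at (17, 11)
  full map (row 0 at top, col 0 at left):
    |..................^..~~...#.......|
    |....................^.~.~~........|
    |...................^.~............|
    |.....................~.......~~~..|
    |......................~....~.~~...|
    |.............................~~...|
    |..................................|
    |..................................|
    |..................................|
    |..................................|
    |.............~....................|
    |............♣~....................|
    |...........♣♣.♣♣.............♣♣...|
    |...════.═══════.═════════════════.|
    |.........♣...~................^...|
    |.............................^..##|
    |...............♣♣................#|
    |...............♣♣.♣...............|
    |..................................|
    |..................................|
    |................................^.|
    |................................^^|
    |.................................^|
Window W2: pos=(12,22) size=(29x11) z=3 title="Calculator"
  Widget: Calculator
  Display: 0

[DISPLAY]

                     ┃[server]          
                     ┃secret_key = "/var
━━━━━━━━━━━━━━━━━┓   ┃log_level = "utf-8
Navigator        ┃   ┃retry_count = 3306
─────────────────┨   ┗━━━━━━━━━━━━━━━━━━
.................┃                      
.................┃                      
.................┃                      
..~..............┃                      
.♣~...@..........┃                      
♣♣.♣♣............┃                      
━━━━━━━━━━━━━━━━━━━┓                    
tor                ┃                    
───────────────────┨                    
                  0┃                    
┬───┬───┐          ┃                    
│ 9 │ ÷ │          ┃                    
┼───┼───┤          ┃                    
│ 6 │ × │          ┃                    
┼───┼───┤          ┃                    
│ 3 │ - │          ┃                    
━━━━━━━━━━━━━━━━━━━┛                    


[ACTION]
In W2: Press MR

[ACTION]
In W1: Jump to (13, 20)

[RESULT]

                     ┃[server]          
                     ┃secret_key = "/var
━━━━━━━━━━━━━━━━━┓   ┃log_level = "utf-8
Navigator        ┃   ┃retry_count = 3306
─────────────────┨   ┗━━━━━━━━━━━━━━━━━━
........♣♣.......┃                      
........♣♣.♣.....┃                      
.................┃                      
.................┃                      
......@..........┃                      
.................┃                      
━━━━━━━━━━━━━━━━━━━┓                    
tor                ┃                    
───────────────────┨                    
                  0┃                    
┬───┬───┐          ┃                    
│ 9 │ ÷ │          ┃                    
┼───┼───┤          ┃                    
│ 6 │ × │          ┃                    
┼───┼───┤          ┃                    
│ 3 │ - │          ┃                    
━━━━━━━━━━━━━━━━━━━┛                    


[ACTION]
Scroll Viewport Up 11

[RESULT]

                                        
                                        
                                        
                                        
                                        
                                        
                     ┏━━━━━━━━━━━━━━━━━━
                     ┃ TabContainer     
                     ┠──────────────────
                     ┃[settings.toml]│ c
                     ┃──────────────────
                     ┃[server]          
                     ┃secret_key = "/var
━━━━━━━━━━━━━━━━━┓   ┃log_level = "utf-8
Navigator        ┃   ┃retry_count = 3306
─────────────────┨   ┗━━━━━━━━━━━━━━━━━━
........♣♣.......┃                      
........♣♣.♣.....┃                      
.................┃                      
.................┃                      
......@..........┃                      
.................┃                      


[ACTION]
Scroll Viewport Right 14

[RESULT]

                                        
                                        
                                        
                                        
                                        
                                        
             ┏━━━━━━━━━━━━━━━━━━━━━━━━━┓
             ┃ TabContainer            ┃
             ┠─────────────────────────┨
             ┃[settings.toml]│ config.t┃
             ┃─────────────────────────┃
             ┃[server]                 ┃
             ┃secret_key = "/var/log"  ┃
━━━━━━━━━┓   ┃log_level = "utf-8"      ┃
r        ┃   ┃retry_count = 3306       ┃
─────────┨   ┗━━━━━━━━━━━━━━━━━━━━━━━━━┛
♣♣.......┃                              
♣♣.♣.....┃                              
.........┃                              
.........┃                              
.........┃                              
.........┃                              


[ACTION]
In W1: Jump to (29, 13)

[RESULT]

                                        
                                        
                                        
                                        
                                        
                                        
             ┏━━━━━━━━━━━━━━━━━━━━━━━━━┓
             ┃ TabContainer            ┃
             ┠─────────────────────────┨
             ┃[settings.toml]│ config.t┃
             ┃─────────────────────────┃
             ┃[server]                 ┃
             ┃secret_key = "/var/log"  ┃
━━━━━━━━━┓   ┃log_level = "utf-8"      ┃
r        ┃   ┃retry_count = 3306       ┃
─────────┨   ┗━━━━━━━━━━━━━━━━━━━━━━━━━┛
...      ┃                              
...      ┃                              
...      ┃                              
...      ┃                              
══.      ┃                              
...      ┃                              


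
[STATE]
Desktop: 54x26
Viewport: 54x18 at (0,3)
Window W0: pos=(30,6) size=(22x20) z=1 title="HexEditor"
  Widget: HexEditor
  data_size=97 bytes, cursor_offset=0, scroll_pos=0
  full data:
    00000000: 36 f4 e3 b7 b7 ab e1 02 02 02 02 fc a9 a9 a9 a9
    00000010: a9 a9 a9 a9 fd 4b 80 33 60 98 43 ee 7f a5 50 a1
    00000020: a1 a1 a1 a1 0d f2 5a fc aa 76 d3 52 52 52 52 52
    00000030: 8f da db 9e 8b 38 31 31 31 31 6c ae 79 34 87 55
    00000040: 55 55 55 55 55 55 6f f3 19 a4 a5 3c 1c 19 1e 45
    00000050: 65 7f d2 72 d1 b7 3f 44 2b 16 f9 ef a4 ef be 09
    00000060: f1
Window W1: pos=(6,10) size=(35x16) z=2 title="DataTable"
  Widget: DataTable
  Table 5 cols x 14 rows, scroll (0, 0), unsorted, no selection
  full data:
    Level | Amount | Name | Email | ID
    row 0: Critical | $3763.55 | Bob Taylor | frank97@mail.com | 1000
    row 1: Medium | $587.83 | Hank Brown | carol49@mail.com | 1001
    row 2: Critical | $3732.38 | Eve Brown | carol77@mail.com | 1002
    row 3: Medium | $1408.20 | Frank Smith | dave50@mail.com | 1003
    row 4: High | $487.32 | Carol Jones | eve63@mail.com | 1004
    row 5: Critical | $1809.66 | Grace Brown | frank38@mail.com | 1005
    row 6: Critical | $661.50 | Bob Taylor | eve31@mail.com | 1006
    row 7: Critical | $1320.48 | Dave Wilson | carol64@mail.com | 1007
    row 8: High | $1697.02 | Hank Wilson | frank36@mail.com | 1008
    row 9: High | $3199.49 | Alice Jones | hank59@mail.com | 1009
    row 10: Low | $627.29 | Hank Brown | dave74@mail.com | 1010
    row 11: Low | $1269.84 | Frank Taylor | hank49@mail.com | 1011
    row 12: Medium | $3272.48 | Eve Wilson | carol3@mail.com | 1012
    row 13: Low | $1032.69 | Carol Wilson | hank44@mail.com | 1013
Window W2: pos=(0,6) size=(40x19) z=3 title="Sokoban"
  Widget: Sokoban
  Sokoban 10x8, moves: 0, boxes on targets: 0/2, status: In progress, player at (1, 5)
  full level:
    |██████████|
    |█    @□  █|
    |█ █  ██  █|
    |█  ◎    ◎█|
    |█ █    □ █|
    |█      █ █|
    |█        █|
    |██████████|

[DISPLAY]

                                                      
                                                      
                                                      
┏━━━━━━━━━━━━━━━━━━━━━━━━━━━━━━━━━━━━━━┓━━━━━━━━━━━┓  
┃ Sokoban                              ┃r          ┃  
┠──────────────────────────────────────┨───────────┨  
┃██████████                            ┃ 36 f4 e3 b┃  
┃█    @□  █                            ┃┓a9 a9 a9 a┃  
┃█ █  ██  █                            ┃┃a1 a1 a1 a┃  
┃█  ◎    ◎█                            ┃┨8f da db 9┃  
┃█ █    □ █                            ┃┃55 55 55 5┃  
┃█      █ █                            ┃┃65 7f d2 7┃  
┃█        █                            ┃┃f1        ┃  
┃██████████                            ┃┃          ┃  
┃Moves: 0  0/2                         ┃┃          ┃  
┃                                      ┃┃          ┃  
┃                                      ┃┃          ┃  
┃                                      ┃┃          ┃  


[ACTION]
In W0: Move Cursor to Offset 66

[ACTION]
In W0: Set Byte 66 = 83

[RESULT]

                                                      
                                                      
                                                      
┏━━━━━━━━━━━━━━━━━━━━━━━━━━━━━━━━━━━━━━┓━━━━━━━━━━━┓  
┃ Sokoban                              ┃r          ┃  
┠──────────────────────────────────────┨───────────┨  
┃██████████                            ┃ 36 f4 e3 b┃  
┃█    @□  █                            ┃┓a9 a9 a9 a┃  
┃█ █  ██  █                            ┃┃a1 a1 a1 a┃  
┃█  ◎    ◎█                            ┃┨8f da db 9┃  
┃█ █    □ █                            ┃┃55 55 83 5┃  
┃█      █ █                            ┃┃65 7f d2 7┃  
┃█        █                            ┃┃f1        ┃  
┃██████████                            ┃┃          ┃  
┃Moves: 0  0/2                         ┃┃          ┃  
┃                                      ┃┃          ┃  
┃                                      ┃┃          ┃  
┃                                      ┃┃          ┃  


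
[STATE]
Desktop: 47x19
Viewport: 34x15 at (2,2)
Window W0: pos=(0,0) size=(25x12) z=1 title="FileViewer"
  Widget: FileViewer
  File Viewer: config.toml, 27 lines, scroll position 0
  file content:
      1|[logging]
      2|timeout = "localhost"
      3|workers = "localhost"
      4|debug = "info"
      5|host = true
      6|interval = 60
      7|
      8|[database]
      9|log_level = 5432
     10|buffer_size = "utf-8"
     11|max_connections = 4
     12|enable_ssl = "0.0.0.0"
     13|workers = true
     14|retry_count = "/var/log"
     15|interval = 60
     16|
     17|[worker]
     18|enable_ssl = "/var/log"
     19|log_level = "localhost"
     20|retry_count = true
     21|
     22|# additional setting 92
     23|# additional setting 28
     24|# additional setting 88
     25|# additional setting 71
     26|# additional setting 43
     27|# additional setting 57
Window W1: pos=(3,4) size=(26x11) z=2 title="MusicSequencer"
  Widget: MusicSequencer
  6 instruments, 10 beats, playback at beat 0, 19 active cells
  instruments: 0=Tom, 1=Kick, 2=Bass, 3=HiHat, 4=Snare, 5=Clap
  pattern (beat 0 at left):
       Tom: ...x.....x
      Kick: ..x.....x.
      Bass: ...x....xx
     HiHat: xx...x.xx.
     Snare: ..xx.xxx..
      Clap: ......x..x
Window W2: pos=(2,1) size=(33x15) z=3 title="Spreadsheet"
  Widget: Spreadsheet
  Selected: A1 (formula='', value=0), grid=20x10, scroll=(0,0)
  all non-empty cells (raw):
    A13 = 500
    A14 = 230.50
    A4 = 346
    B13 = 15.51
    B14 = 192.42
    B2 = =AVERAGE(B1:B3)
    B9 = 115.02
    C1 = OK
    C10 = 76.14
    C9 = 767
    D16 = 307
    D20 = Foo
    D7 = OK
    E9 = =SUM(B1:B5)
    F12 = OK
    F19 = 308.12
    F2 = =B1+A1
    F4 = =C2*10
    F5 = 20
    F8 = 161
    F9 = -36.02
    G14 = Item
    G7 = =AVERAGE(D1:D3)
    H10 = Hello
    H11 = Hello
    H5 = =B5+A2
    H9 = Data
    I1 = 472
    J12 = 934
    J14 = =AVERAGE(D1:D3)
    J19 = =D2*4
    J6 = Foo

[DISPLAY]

┃ Spreadsheet                   ┃ 
┠───────────────────────────────┨ 
┃A1:                            ┃ 
┃       A       B       C       ┃ 
┃-------------------------------┃ 
┃  1      [0]       0OK         ┃ 
┃  2        0#CIRC!         0   ┃ 
┃  3        0       0       0   ┃ 
┃  4      346       0       0   ┃ 
┃  5        0       0       0   ┃ 
┃  6        0       0       0   ┃ 
┃  7        0       0       0OK ┃ 
┃  8        0       0       0   ┃ 
┗━━━━━━━━━━━━━━━━━━━━━━━━━━━━━━━┛ 
                                  


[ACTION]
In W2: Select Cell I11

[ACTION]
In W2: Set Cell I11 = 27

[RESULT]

┃ Spreadsheet                   ┃ 
┠───────────────────────────────┨ 
┃I11: 27                        ┃ 
┃       A       B       C       ┃ 
┃-------------------------------┃ 
┃  1        0       0OK         ┃ 
┃  2        0#CIRC!         0   ┃ 
┃  3        0       0       0   ┃ 
┃  4      346       0       0   ┃ 
┃  5        0       0       0   ┃ 
┃  6        0       0       0   ┃ 
┃  7        0       0       0OK ┃ 
┃  8        0       0       0   ┃ 
┗━━━━━━━━━━━━━━━━━━━━━━━━━━━━━━━┛ 
                                  


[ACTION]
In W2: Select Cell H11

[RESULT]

┃ Spreadsheet                   ┃ 
┠───────────────────────────────┨ 
┃H11: Hello                     ┃ 
┃       A       B       C       ┃ 
┃-------------------------------┃ 
┃  1        0       0OK         ┃ 
┃  2        0#CIRC!         0   ┃ 
┃  3        0       0       0   ┃ 
┃  4      346       0       0   ┃ 
┃  5        0       0       0   ┃ 
┃  6        0       0       0   ┃ 
┃  7        0       0       0OK ┃ 
┃  8        0       0       0   ┃ 
┗━━━━━━━━━━━━━━━━━━━━━━━━━━━━━━━┛ 
                                  


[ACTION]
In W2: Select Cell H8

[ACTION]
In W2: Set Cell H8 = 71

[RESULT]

┃ Spreadsheet                   ┃ 
┠───────────────────────────────┨ 
┃H8: 71                         ┃ 
┃       A       B       C       ┃ 
┃-------------------------------┃ 
┃  1        0       0OK         ┃ 
┃  2        0#CIRC!         0   ┃ 
┃  3        0       0       0   ┃ 
┃  4      346       0       0   ┃ 
┃  5        0       0       0   ┃ 
┃  6        0       0       0   ┃ 
┃  7        0       0       0OK ┃ 
┃  8        0       0       0   ┃ 
┗━━━━━━━━━━━━━━━━━━━━━━━━━━━━━━━┛ 
                                  
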